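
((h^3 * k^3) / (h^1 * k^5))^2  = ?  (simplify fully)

Inside the bracket: h^2 * (k^-2)
Raise to the power 2: h^4 * (k^-4)

h^4/k^4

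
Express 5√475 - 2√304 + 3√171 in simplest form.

5√475 = 25*√19; 2√304 = 8*√19; 3√171 = 9*√19
Combine: (25 - 8 + 9)·√19 = 26*√19

26*√19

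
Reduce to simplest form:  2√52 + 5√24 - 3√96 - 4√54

2√52 = 4*√13; 5√24 = 10*√6; 3√96 = 12*√6; 4√54 = 12*√6

-14*√6 + 4*√13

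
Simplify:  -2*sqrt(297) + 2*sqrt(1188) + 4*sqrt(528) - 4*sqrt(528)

2*sqrt(297) = 6*sqrt(33); 2*sqrt(1188) = 12*sqrt(33); 4*sqrt(528) = 16*sqrt(33); 4*sqrt(528) = 16*sqrt(33)
Combine: (-6 + 12 + 16 - 16)·sqrt(33) = 6*sqrt(33)

6*sqrt(33)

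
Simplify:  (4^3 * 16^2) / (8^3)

2^5

4^3 = 2^6; 16^2 = 2^8; 8^3 = 2^9
Combine exponents: 2^5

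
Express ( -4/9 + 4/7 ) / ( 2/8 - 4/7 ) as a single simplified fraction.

Numerator: -4/9 + 4/7 = 8/63
Denominator: 2/8 - 4/7 = -9/28
Divide: (8/63) · (-28/9) = -32/81

-32/81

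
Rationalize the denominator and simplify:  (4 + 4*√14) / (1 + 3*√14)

Multiply numerator and denominator by -3*√14 + 1.
Denominator becomes -125; numerator becomes -164 - 8*√14.

(8*√14 + 164)/125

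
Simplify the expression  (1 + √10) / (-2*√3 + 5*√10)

(2*√3 + 2*√30 + 5*√10 + 50)/238

Multiply numerator and denominator by 2*√3 + 5*√10.
Denominator becomes 238; numerator becomes 2*√3 + 2*√30 + 5*√10 + 50.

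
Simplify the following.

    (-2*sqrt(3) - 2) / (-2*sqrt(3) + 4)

-3*sqrt(3) - 5

Multiply numerator and denominator by 2*sqrt(3) + 4.
Denominator becomes 4; numerator becomes -12*sqrt(3) - 20.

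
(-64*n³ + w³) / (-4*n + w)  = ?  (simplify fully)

16*n² + 4*n*w + w²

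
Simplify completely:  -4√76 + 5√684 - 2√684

10*√19

4√76 = 8*√19; 5√684 = 30*√19; 2√684 = 12*√19
Combine: (-8 + 30 - 12)·√19 = 10*√19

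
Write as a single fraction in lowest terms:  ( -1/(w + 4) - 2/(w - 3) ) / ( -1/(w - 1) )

Numerator: -1/(w + 4) - 2/(w - 3) = (-3*w - 5)/(w^2 + w - 12)
Denominator: -1/(w - 1) = -1/(w - 1)
Divide: ((-3*w - 5)/(w^2 + w - 12)) · (-w + 1) = (3*w^2 + 2*w - 5)/(w^2 + w - 12)

(3*w^2 + 2*w - 5)/(w^2 + w - 12)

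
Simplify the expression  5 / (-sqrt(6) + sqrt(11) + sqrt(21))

Group as (sqrt(11) + sqrt(21)) - sqrt(6); multiply by (sqrt(11) + sqrt(21)) + sqrt(6), then rationalise the remaining surd.

(-65*sqrt(6) - 10*sqrt(21) + 40*sqrt(11) + 15*sqrt(154))/124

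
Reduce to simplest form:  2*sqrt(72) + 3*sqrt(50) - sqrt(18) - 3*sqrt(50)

2*sqrt(72) = 12*sqrt(2); 3*sqrt(50) = 15*sqrt(2); sqrt(18) = 3*sqrt(2); 3*sqrt(50) = 15*sqrt(2)
Combine: (12 + 15 - 3 - 15)·sqrt(2) = 9*sqrt(2)

9*sqrt(2)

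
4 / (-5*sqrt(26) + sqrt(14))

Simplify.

Multiply numerator and denominator by sqrt(14) + 5*sqrt(26).
Denominator becomes -636; numerator becomes 4*sqrt(14) + 20*sqrt(26).

(-5*sqrt(26) - sqrt(14))/159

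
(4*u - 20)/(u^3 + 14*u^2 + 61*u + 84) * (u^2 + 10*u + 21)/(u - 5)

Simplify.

Factor: 4*u - 20 = 4*(u - 5);  u^3 + 14*u^2 + 61*u + 84 = (u + 7)*(u + 4)*(u + 3);  u^2 + 10*u + 21 = (u + 3)*(u + 7)
Cancel the common factors (u + 3), (u - 5), (u + 7).

4/(u + 4)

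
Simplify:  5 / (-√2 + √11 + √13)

(-55*√2 + 10*√11 + 5*√286)/44

Group as (√11 + √13) - √2; multiply by (√11 + √13) + √2, then rationalise the remaining surd.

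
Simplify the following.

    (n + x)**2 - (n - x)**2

Write as f(n,x) - f(n,-x) and expand.

4*n*x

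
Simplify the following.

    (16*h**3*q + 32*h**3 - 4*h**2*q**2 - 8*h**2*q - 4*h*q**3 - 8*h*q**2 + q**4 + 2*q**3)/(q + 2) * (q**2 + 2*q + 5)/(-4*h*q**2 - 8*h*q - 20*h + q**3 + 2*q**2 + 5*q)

Factor: 16*h**3*q + 32*h**3 - 4*h**2*q**2 - 8*h**2*q - 4*h*q**3 - 8*h*q**2 + q**4 + 2*q**3 = (q + 2)*(2*h + q)*(-2*h + q)*(-4*h + q);  -4*h*q**2 - 8*h*q - 20*h + q**3 + 2*q**2 + 5*q = (q**2 + 2*q + 5)*(-4*h + q)
Cancel the common factors (q**2 + 2*q + 5), (q + 2), (-4*h + q).

-4*h**2 + q**2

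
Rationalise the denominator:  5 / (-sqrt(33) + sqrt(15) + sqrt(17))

Group as (sqrt(15) + sqrt(17)) - sqrt(33); multiply by (sqrt(15) + sqrt(17)) + sqrt(33), then rationalise the remaining surd.

(5*sqrt(33) + 155*sqrt(17) + 175*sqrt(15) + 30*sqrt(935))/1019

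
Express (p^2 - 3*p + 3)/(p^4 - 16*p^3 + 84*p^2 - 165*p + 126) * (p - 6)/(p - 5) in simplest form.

Factor: p^4 - 16*p^3 + 84*p^2 - 165*p + 126 = (p - 7)*(p - 6)*(p^2 - 3*p + 3)
Cancel the common factors (p^2 - 3*p + 3), (p - 6).

1/(p^2 - 12*p + 35)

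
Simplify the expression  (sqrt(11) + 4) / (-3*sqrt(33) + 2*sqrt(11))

(-12*sqrt(33) - 33*sqrt(3) - 8*sqrt(11) - 22)/253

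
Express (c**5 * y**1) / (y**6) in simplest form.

c**5/y**5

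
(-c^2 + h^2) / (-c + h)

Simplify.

c + h

Difference of squares: factor out (-c + h).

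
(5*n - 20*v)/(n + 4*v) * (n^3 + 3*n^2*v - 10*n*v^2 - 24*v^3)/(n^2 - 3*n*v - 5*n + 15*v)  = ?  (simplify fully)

Factor: 5*n - 20*v = 5*(n - 4*v);  n^3 + 3*n^2*v - 10*n*v^2 - 24*v^3 = (n + 2*v)*(n - 3*v)*(n + 4*v);  n^2 - 3*n*v - 5*n + 15*v = (n - 3*v)*(n - 5)
Cancel the common factors (n + 4*v), (n - 3*v).

(5*n^2 - 10*n*v - 40*v^2)/(n - 5)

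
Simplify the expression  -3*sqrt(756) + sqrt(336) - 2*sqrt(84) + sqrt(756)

-12*sqrt(21)

3*sqrt(756) = 18*sqrt(21); sqrt(336) = 4*sqrt(21); 2*sqrt(84) = 4*sqrt(21); sqrt(756) = 6*sqrt(21)
Combine: (-18 + 4 - 4 + 6)·sqrt(21) = -12*sqrt(21)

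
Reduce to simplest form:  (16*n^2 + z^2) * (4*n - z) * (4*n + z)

((4*n)+z)((4*n)-z) = 16*n^2 - z^2; continue pairing.

256*n^4 - z^4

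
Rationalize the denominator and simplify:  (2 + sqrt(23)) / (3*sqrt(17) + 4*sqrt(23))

(-3*sqrt(391) - 6*sqrt(17) + 8*sqrt(23) + 92)/215

Multiply numerator and denominator by -3*sqrt(17) + 4*sqrt(23).
Denominator becomes 215; numerator becomes -3*sqrt(391) - 6*sqrt(17) + 8*sqrt(23) + 92.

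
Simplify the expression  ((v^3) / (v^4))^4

Inside the bracket: (v^-1)
Raise to the power 4: (v^-4)

v^(-4)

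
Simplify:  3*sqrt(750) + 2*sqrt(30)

3*sqrt(750) = 15*sqrt(30); 2*sqrt(30) = 2*sqrt(30)
Combine: (15 + 2)·sqrt(30) = 17*sqrt(30)

17*sqrt(30)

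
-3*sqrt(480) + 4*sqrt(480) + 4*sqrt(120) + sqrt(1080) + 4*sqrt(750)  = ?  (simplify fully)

38*sqrt(30)

3*sqrt(480) = 12*sqrt(30); 4*sqrt(480) = 16*sqrt(30); 4*sqrt(120) = 8*sqrt(30); sqrt(1080) = 6*sqrt(30); 4*sqrt(750) = 20*sqrt(30)
Combine: (-12 + 16 + 8 + 6 + 20)·sqrt(30) = 38*sqrt(30)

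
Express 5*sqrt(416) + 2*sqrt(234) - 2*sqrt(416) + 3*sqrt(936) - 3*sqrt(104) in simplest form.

30*sqrt(26)

5*sqrt(416) = 20*sqrt(26); 2*sqrt(234) = 6*sqrt(26); 2*sqrt(416) = 8*sqrt(26); 3*sqrt(936) = 18*sqrt(26); 3*sqrt(104) = 6*sqrt(26)
Combine: (20 + 6 - 8 + 18 - 6)·sqrt(26) = 30*sqrt(26)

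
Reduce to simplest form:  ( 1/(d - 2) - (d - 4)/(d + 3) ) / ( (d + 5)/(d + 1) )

(-d³ + 6*d² + 2*d - 5)/(d³ + 6*d² - d - 30)

Numerator: 1/(d - 2) - (d - 4)/(d + 3) = (-d² + 7*d - 5)/(d² + d - 6)
Denominator: (d + 5)/(d + 1) = (d + 5)/(d + 1)
Divide: ((-d² + 7*d - 5)/(d² + d - 6)) · ((d + 1)/(d + 5)) = (-d³ + 6*d² + 2*d - 5)/(d³ + 6*d² - d - 30)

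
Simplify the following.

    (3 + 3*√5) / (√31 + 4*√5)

(-3*√155 - 3*√31 + 12*√5 + 60)/49

Multiply numerator and denominator by -√31 + 4*√5.
Denominator becomes 49; numerator becomes -3*√155 - 3*√31 + 12*√5 + 60.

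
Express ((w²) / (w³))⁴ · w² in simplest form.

w^(-2)

Inside the bracket: (w^-1)
Raise to the power 4: (w^-4)
Multiply by w²: add exponents.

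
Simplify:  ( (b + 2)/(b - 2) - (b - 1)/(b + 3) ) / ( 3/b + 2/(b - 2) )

Numerator: (b + 2)/(b - 2) - (b - 1)/(b + 3) = (8*b + 4)/(b^2 + b - 6)
Denominator: 3/b + 2/(b - 2) = (5*b - 6)/(b^2 - 2*b)
Divide: ((8*b + 4)/(b^2 + b - 6)) · ((b^2 - 2*b)/(5*b - 6)) = (8*b^2 + 4*b)/(5*b^2 + 9*b - 18)

(8*b^2 + 4*b)/(5*b^2 + 9*b - 18)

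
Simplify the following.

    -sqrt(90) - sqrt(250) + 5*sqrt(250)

17*sqrt(10)

sqrt(90) = 3*sqrt(10); sqrt(250) = 5*sqrt(10); 5*sqrt(250) = 25*sqrt(10)
Combine: (-3 - 5 + 25)·sqrt(10) = 17*sqrt(10)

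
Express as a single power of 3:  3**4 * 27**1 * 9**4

3**4 = 3**4; 27**1 = 3**3; 9**4 = 3**8
Combine exponents: 3**15

3**15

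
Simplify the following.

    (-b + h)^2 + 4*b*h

Expand the square and combine the 4*b*h term.

(b + h)^2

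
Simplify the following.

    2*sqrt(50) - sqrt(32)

2*sqrt(50) = 10*sqrt(2); sqrt(32) = 4*sqrt(2)
Combine: (10 - 4)·sqrt(2) = 6*sqrt(2)

6*sqrt(2)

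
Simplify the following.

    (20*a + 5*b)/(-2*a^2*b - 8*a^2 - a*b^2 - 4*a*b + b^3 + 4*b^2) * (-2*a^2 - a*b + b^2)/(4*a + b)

5/(b + 4)

Factor: 20*a + 5*b = 5*(4*a + b);  -2*a^2*b - 8*a^2 - a*b^2 - 4*a*b + b^3 + 4*b^2 = (a + b)*(b + 4)*(-2*a + b);  -2*a^2 - a*b + b^2 = (a + b)*(-2*a + b)
Cancel the common factors (-2*a + b), (a + b), (4*a + b).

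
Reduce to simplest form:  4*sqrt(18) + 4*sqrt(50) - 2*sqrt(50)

4*sqrt(18) = 12*sqrt(2); 4*sqrt(50) = 20*sqrt(2); 2*sqrt(50) = 10*sqrt(2)
Combine: (12 + 20 - 10)·sqrt(2) = 22*sqrt(2)

22*sqrt(2)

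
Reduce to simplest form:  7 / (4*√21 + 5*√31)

Multiply numerator and denominator by -4*√21 + 5*√31.
Denominator becomes 439; numerator becomes -28*√21 + 35*√31.

(-28*√21 + 35*√31)/439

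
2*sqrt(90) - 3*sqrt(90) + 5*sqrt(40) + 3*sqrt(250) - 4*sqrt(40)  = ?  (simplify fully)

14*sqrt(10)

2*sqrt(90) = 6*sqrt(10); 3*sqrt(90) = 9*sqrt(10); 5*sqrt(40) = 10*sqrt(10); 3*sqrt(250) = 15*sqrt(10); 4*sqrt(40) = 8*sqrt(10)
Combine: (6 - 9 + 10 + 15 - 8)·sqrt(10) = 14*sqrt(10)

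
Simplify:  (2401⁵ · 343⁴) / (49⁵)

2401⁵ = 7^20; 343⁴ = 7^12; 49⁵ = 7^10
Combine exponents: 7^22

7^22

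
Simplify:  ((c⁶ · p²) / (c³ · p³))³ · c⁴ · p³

c^13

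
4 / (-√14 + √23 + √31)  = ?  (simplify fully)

(-40*√14 + 6*√31 + 22*√23 + 2*√9982)/313

Group as (√23 + √31) - √14; multiply by (√23 + √31) + √14, then rationalise the remaining surd.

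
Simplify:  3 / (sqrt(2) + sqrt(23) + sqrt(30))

(-4*sqrt(345) - 5*sqrt(30) + 9*sqrt(23) + 51*sqrt(2))/53

Group as (sqrt(23) + sqrt(30)) + sqrt(2); multiply by (sqrt(23) + sqrt(30)) - sqrt(2), then rationalise the remaining surd.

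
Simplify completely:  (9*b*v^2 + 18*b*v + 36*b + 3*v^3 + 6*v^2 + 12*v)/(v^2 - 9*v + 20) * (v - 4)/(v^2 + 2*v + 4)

(9*b + 3*v)/(v - 5)

Factor: 9*b*v^2 + 18*b*v + 36*b + 3*v^3 + 6*v^2 + 12*v = 3*(3*b + v)*(v^2 + 2*v + 4);  v^2 - 9*v + 20 = (v - 5)*(v - 4)
Cancel the common factors (v^2 + 2*v + 4), (v - 4).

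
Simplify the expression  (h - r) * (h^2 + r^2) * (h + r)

h^4 - r^4

Telescope via difference of squares: (h+r)(h-r) = h^2 - r^2, then repeat with the next factor.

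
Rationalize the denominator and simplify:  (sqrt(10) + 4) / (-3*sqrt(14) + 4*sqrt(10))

(3*sqrt(35) + 20 + 6*sqrt(14) + 8*sqrt(10))/17

Multiply numerator and denominator by 3*sqrt(14) + 4*sqrt(10).
Denominator becomes 34; numerator becomes 6*sqrt(35) + 40 + 12*sqrt(14) + 16*sqrt(10).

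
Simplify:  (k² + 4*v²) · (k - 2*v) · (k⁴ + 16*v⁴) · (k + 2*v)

Pair the conjugate factors: (k+(2*v))(k-(2*v)) = k² - 4*v², then repeat with the next factor.

k⁸ - 256*v⁸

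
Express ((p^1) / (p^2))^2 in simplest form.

p^(-2)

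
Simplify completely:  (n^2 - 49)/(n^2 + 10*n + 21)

(n - 7)/(n + 3)

Factor: n^2 - 49 = (n - 7)*(n + 7);  n^2 + 10*n + 21 = (n + 3)*(n + 7)
Cancel the common factor (n + 7).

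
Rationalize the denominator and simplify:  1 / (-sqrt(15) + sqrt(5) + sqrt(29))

Group as (sqrt(5) + sqrt(29)) - sqrt(15); multiply by (sqrt(5) + sqrt(29)) + sqrt(15), then rationalise the remaining surd.

(-19*sqrt(15) - 9*sqrt(29) + 39*sqrt(5) + 10*sqrt(87))/219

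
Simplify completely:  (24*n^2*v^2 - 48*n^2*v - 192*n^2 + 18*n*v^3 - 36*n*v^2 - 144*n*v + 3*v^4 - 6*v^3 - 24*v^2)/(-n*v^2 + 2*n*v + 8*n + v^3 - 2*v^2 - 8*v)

(24*n^2 + 18*n*v + 3*v^2)/(-n + v)

Factor: 24*n^2*v^2 - 48*n^2*v - 192*n^2 + 18*n*v^3 - 36*n*v^2 - 144*n*v + 3*v^4 - 6*v^3 - 24*v^2 = 3*(v - 4)*(4*n + v)*(v + 2)*(2*n + v);  -n*v^2 + 2*n*v + 8*n + v^3 - 2*v^2 - 8*v = (v + 2)*(v - 4)*(-n + v)
Cancel the common factors (v - 4), (v + 2).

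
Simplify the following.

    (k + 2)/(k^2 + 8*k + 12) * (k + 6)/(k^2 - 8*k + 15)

1/(k^2 - 8*k + 15)

Factor: k^2 + 8*k + 12 = (k + 6)*(k + 2);  k^2 - 8*k + 15 = (k - 3)*(k - 5)
Cancel the common factors (k + 2), (k + 6).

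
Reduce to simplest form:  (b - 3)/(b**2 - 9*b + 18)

1/(b - 6)

Factor: b**2 - 9*b + 18 = (b - 6)*(b - 3)
Cancel the common factor (b - 3).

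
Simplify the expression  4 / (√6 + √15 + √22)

(-48*√55 - 4*√22 + 52*√15 + 124*√6)/359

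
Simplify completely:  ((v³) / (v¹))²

Inside the bracket: v²
Raise to the power 2: v⁴

v⁴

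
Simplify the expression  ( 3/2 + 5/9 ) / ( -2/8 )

Numerator: 3/2 + 5/9 = 37/18
Denominator: -2/8 = -1/4
Divide: (37/18) · (-4) = -74/9

-74/9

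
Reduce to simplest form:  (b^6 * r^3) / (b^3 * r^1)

b^3*r^2

Quotient: b^3 * r^2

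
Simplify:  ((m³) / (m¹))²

Inside the bracket: m²
Raise to the power 2: m⁴

m⁴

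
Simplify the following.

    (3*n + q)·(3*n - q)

Difference of squares with P = 3*n, Q = q.

9*n² - q²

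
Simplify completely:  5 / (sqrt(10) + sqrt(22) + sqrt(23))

(-20*sqrt(1265) + 45*sqrt(23) + 55*sqrt(22) + 175*sqrt(10))/799

Group as (sqrt(10) + sqrt(23)) + sqrt(22); multiply by (sqrt(10) + sqrt(23)) - sqrt(22), then rationalise the remaining surd.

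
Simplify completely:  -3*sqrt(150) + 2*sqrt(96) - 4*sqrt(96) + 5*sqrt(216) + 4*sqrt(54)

3*sqrt(150) = 15*sqrt(6); 2*sqrt(96) = 8*sqrt(6); 4*sqrt(96) = 16*sqrt(6); 5*sqrt(216) = 30*sqrt(6); 4*sqrt(54) = 12*sqrt(6)
Combine: (-15 + 8 - 16 + 30 + 12)·sqrt(6) = 19*sqrt(6)

19*sqrt(6)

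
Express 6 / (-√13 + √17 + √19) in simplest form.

Group as (√17 + √19) - √13; multiply by (√17 + √19) + √13, then rationalise the remaining surd.

(-138*√13 + 66*√19 + 90*√17 + 12*√4199)/763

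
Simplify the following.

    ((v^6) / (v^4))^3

Inside the bracket: v^2
Raise to the power 3: v^6

v^6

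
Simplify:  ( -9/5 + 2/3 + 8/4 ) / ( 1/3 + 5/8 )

104/115

Numerator: -9/5 + 2/3 + 8/4 = 13/15
Denominator: 1/3 + 5/8 = 23/24
Divide: (13/15) · (24/23) = 104/115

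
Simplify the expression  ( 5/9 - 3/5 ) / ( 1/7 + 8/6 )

Numerator: 5/9 - 3/5 = -2/45
Denominator: 1/7 + 8/6 = 31/21
Divide: (-2/45) · (21/31) = -14/465

-14/465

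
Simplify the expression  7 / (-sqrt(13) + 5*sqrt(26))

Multiply numerator and denominator by sqrt(13) + 5*sqrt(26).
Denominator becomes 637; numerator becomes 7*sqrt(13) + 35*sqrt(26).

(sqrt(13) + 5*sqrt(26))/91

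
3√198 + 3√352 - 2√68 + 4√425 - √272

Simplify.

12*√17 + 21*√22

3√198 = 9*√22; 3√352 = 12*√22; 2√68 = 4*√17; 4√425 = 20*√17; √272 = 4*√17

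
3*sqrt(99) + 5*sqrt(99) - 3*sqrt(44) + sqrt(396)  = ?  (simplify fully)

3*sqrt(99) = 9*sqrt(11); 5*sqrt(99) = 15*sqrt(11); 3*sqrt(44) = 6*sqrt(11); sqrt(396) = 6*sqrt(11)
Combine: (9 + 15 - 6 + 6)·sqrt(11) = 24*sqrt(11)

24*sqrt(11)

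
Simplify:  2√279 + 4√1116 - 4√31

2√279 = 6*√31; 4√1116 = 24*√31; 4√31 = 4*√31
Combine: (6 + 24 - 4)·√31 = 26*√31

26*√31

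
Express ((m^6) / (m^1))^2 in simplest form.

Inside the bracket: m^5
Raise to the power 2: m^10

m^10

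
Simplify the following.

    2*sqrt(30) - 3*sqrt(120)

-4*sqrt(30)

2*sqrt(30) = 2*sqrt(30); 3*sqrt(120) = 6*sqrt(30)
Combine: (2 - 6)·sqrt(30) = -4*sqrt(30)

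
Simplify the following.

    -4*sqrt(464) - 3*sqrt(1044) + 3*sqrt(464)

4*sqrt(464) = 16*sqrt(29); 3*sqrt(1044) = 18*sqrt(29); 3*sqrt(464) = 12*sqrt(29)
Combine: (-16 - 18 + 12)·sqrt(29) = -22*sqrt(29)

-22*sqrt(29)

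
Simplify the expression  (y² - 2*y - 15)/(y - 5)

Factor: y² - 2*y - 15 = (y - 5)·(y + 3)
Cancel the common factor (y - 5).

y + 3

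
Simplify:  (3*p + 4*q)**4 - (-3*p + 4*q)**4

Write as f((4*q),(3*p)) - f((4*q),-(3*p)) and expand.

864*p**3*q + 1536*p*q**3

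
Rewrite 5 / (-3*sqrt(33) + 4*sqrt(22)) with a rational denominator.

(3*sqrt(33) + 4*sqrt(22))/11

Multiply numerator and denominator by 3*sqrt(33) + 4*sqrt(22).
Denominator becomes 55; numerator becomes 15*sqrt(33) + 20*sqrt(22).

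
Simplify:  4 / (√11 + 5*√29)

Multiply numerator and denominator by -5*√29 + √11.
Denominator becomes -714; numerator becomes -20*√29 + 4*√11.

(-2*√11 + 10*√29)/357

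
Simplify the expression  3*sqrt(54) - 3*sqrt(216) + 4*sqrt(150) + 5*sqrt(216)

41*sqrt(6)

3*sqrt(54) = 9*sqrt(6); 3*sqrt(216) = 18*sqrt(6); 4*sqrt(150) = 20*sqrt(6); 5*sqrt(216) = 30*sqrt(6)
Combine: (9 - 18 + 20 + 30)·sqrt(6) = 41*sqrt(6)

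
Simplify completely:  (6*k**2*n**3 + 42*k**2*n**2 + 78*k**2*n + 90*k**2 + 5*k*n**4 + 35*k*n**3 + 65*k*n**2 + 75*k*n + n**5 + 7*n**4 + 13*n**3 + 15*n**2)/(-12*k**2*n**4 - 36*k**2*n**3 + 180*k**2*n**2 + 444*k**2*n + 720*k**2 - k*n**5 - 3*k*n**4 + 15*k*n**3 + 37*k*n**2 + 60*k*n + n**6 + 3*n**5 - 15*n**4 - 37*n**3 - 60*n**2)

Factor: 6*k**2*n**3 + 42*k**2*n**2 + 78*k**2*n + 90*k**2 + 5*k*n**4 + 35*k*n**3 + 65*k*n**2 + 75*k*n + n**5 + 7*n**4 + 13*n**3 + 15*n**2 = (n + 5)*(2*k + n)*(3*k + n)*(n**2 + 2*n + 3);  -12*k**2*n**4 - 36*k**2*n**3 + 180*k**2*n**2 + 444*k**2*n + 720*k**2 - k*n**5 - 3*k*n**4 + 15*k*n**3 + 37*k*n**2 + 60*k*n + n**6 + 3*n**5 - 15*n**4 - 37*n**3 - 60*n**2 = (n**2 + 2*n + 3)*(n - 4)*(-4*k + n)*(3*k + n)*(n + 5)
Cancel the common factors (n**2 + 2*n + 3), (3*k + n), (n + 5).

(-2*k - n)/(4*k*n - 16*k - n**2 + 4*n)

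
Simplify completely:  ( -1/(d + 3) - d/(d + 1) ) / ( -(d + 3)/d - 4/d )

Numerator: -1/(d + 3) - d/(d + 1) = (-d² - 4*d - 1)/(d² + 4*d + 3)
Denominator: -(d + 3)/d - 4/d = (-d - 7)/d
Divide: ((-d² - 4*d - 1)/(d² + 4*d + 3)) · (d/(-d - 7)) = (d³ + 4*d² + d)/(d³ + 11*d² + 31*d + 21)

(d³ + 4*d² + d)/(d³ + 11*d² + 31*d + 21)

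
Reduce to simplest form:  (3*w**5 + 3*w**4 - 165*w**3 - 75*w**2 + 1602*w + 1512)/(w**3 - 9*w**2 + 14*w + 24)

Factor: 3*w**5 + 3*w**4 - 165*w**3 - 75*w**2 + 1602*w + 1512 = 3*(w - 6)*(w + 1)*(w + 7)*(w - 4)*(w + 3);  w**3 - 9*w**2 + 14*w + 24 = (w - 4)*(w + 1)*(w - 6)
Cancel the common factors (w - 4), (w - 6), (w + 1).

3*w**2 + 30*w + 63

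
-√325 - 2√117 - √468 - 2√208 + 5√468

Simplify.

5*√13

√325 = 5*√13; 2√117 = 6*√13; √468 = 6*√13; 2√208 = 8*√13; 5√468 = 30*√13
Combine: (-5 - 6 - 6 - 8 + 30)·√13 = 5*√13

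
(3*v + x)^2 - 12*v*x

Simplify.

Expand the square and combine the 12*v*x term.

(3*v - x)^2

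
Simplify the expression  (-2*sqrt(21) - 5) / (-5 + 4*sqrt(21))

Multiply numerator and denominator by -4*sqrt(21) - 5.
Denominator becomes -311; numerator becomes 30*sqrt(21) + 193.

(-193 - 30*sqrt(21))/311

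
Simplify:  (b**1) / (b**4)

Quotient: (b**-3)

b**(-3)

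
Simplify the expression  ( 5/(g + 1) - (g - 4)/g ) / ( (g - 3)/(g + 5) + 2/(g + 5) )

Numerator: 5/(g + 1) - (g - 4)/g = (-g² + 8*g + 4)/(g² + g)
Denominator: (g - 3)/(g + 5) + 2/(g + 5) = (g - 1)/(g + 5)
Divide: ((-g² + 8*g + 4)/(g² + g)) · ((g + 5)/(g - 1)) = (-g³ + 3*g² + 44*g + 20)/(g³ - g)

(-g³ + 3*g² + 44*g + 20)/(g³ - g)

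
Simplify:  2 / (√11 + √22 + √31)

Group as (√22 + √31) + √11; multiply by (√22 + √31) - √11, then rationalise the remaining surd.

(-11*√62 + √31 + 10*√22 + 21*√11)/241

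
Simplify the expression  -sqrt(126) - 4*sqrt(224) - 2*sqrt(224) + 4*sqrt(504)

sqrt(126) = 3*sqrt(14); 4*sqrt(224) = 16*sqrt(14); 2*sqrt(224) = 8*sqrt(14); 4*sqrt(504) = 24*sqrt(14)
Combine: (-3 - 16 - 8 + 24)·sqrt(14) = -3*sqrt(14)

-3*sqrt(14)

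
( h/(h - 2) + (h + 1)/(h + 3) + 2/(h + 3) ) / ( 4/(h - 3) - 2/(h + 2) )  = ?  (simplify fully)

(h³ - 2*h² - 5*h + 6)/(h² + 5*h - 14)

Numerator: h/(h - 2) + (h + 1)/(h + 3) + 2/(h + 3) = (2*h - 2)/(h - 2)
Denominator: 4/(h - 3) - 2/(h + 2) = (2*h + 14)/(h² - h - 6)
Divide: ((2*h - 2)/(h - 2)) · ((h² - h - 6)/(2*h + 14)) = (h³ - 2*h² - 5*h + 6)/(h² + 5*h - 14)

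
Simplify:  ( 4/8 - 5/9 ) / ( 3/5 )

Numerator: 4/8 - 5/9 = -1/18
Denominator: 3/5 = 3/5
Divide: (-1/18) · (5/3) = -5/54

-5/54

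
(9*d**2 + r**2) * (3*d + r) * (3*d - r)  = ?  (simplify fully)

Pair the conjugate factors: ((3*d)+r)((3*d)-r) = 9*d**2 - r**2, then repeat with the next factor.

81*d**4 - r**4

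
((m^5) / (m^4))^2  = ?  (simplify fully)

m^2

Inside the bracket: m^1
Raise to the power 2: m^2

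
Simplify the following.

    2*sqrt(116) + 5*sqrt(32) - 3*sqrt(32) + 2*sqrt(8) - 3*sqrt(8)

6*sqrt(2) + 4*sqrt(29)

2*sqrt(116) = 4*sqrt(29); 5*sqrt(32) = 20*sqrt(2); 3*sqrt(32) = 12*sqrt(2); 2*sqrt(8) = 4*sqrt(2); 3*sqrt(8) = 6*sqrt(2)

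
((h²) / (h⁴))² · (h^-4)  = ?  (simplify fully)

h^(-8)

Inside the bracket: (h^-2)
Raise to the power 2: (h^-4)
Multiply by (h^-4): add exponents.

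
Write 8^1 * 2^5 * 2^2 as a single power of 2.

2^10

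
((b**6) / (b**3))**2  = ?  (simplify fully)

Inside the bracket: b**3
Raise to the power 2: b**6

b**6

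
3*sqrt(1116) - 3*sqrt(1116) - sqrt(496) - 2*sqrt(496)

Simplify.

-12*sqrt(31)

3*sqrt(1116) = 18*sqrt(31); 3*sqrt(1116) = 18*sqrt(31); sqrt(496) = 4*sqrt(31); 2*sqrt(496) = 8*sqrt(31)
Combine: (18 - 18 - 4 - 8)·sqrt(31) = -12*sqrt(31)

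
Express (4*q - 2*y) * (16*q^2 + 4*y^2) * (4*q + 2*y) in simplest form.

((4*q)+(2*y))((4*q)-(2*y)) = 16*q^2 - 4*y^2; continue pairing.

256*q^4 - 16*y^4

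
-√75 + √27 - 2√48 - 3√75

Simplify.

√75 = 5*√3; √27 = 3*√3; 2√48 = 8*√3; 3√75 = 15*√3
Combine: (-5 + 3 - 8 - 15)·√3 = -25*√3

-25*√3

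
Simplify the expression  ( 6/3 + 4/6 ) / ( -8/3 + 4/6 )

-4/3

Numerator: 6/3 + 4/6 = 8/3
Denominator: -8/3 + 4/6 = -2
Divide: (8/3) · (-1/2) = -4/3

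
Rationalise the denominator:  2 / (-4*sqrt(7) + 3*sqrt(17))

(8*sqrt(7) + 6*sqrt(17))/41

Multiply numerator and denominator by 4*sqrt(7) + 3*sqrt(17).
Denominator becomes 41; numerator becomes 8*sqrt(7) + 6*sqrt(17).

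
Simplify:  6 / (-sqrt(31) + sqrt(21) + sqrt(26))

(-24*sqrt(31) + 39*sqrt(26) + 54*sqrt(21) + 3*sqrt(16926))/482

Group as (sqrt(21) + sqrt(26)) - sqrt(31); multiply by (sqrt(21) + sqrt(26)) + sqrt(31), then rationalise the remaining surd.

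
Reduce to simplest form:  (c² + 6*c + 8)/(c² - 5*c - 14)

(c + 4)/(c - 7)

Factor: c² + 6*c + 8 = (c + 2)·(c + 4);  c² - 5*c - 14 = (c - 7)·(c + 2)
Cancel the common factor (c + 2).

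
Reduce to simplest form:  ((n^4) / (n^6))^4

Inside the bracket: (n^-2)
Raise to the power 4: (n^-8)

n^(-8)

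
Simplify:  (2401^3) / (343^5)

7^(-3)

2401^3 = 7^12; 343^5 = 7^15
Combine exponents: 7^(-3)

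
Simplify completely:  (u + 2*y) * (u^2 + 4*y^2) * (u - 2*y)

Telescope via difference of squares: (u+(2*y))(u-(2*y)) = u^2 - 4*y^2, then repeat with the next factor.

u^4 - 16*y^4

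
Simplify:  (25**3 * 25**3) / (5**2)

25**3 = 5**6; 25**3 = 5**6; 5**2 = 5**2
Combine exponents: 5**10

5**10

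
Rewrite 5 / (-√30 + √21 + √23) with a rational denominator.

Group as (√21 + √23) - √30; multiply by (√21 + √23) + √30, then rationalise the remaining surd.

(-35*√30 + 70*√23 + 80*√21 + 15*√1610)/868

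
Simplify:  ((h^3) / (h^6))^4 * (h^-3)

h^(-15)

Inside the bracket: (h^-3)
Raise to the power 4: (h^-12)
Multiply by (h^-3): add exponents.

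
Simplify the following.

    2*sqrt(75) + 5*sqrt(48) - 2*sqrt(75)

2*sqrt(75) = 10*sqrt(3); 5*sqrt(48) = 20*sqrt(3); 2*sqrt(75) = 10*sqrt(3)
Combine: (10 + 20 - 10)·sqrt(3) = 20*sqrt(3)

20*sqrt(3)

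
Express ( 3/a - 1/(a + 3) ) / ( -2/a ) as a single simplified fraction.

(-2*a - 9)/(2*a + 6)

Numerator: 3/a - 1/(a + 3) = (2*a + 9)/(a^2 + 3*a)
Denominator: -2/a = -2/a
Divide: ((2*a + 9)/(a^2 + 3*a)) · (-a/2) = (-2*a - 9)/(2*a + 6)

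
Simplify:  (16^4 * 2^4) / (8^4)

2^8

16^4 = 2^16; 2^4 = 2^4; 8^4 = 2^12
Combine exponents: 2^8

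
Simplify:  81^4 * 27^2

3^22

81^4 = 3^16; 27^2 = 3^6
Combine exponents: 3^22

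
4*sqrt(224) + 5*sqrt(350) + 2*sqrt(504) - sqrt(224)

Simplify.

4*sqrt(224) = 16*sqrt(14); 5*sqrt(350) = 25*sqrt(14); 2*sqrt(504) = 12*sqrt(14); sqrt(224) = 4*sqrt(14)
Combine: (16 + 25 + 12 - 4)·sqrt(14) = 49*sqrt(14)

49*sqrt(14)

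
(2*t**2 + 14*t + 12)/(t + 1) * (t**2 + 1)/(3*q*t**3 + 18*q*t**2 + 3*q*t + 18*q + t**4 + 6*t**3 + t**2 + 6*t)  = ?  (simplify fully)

Factor: 2*t**2 + 14*t + 12 = 2*(t + 6)*(t + 1);  3*q*t**3 + 18*q*t**2 + 3*q*t + 18*q + t**4 + 6*t**3 + t**2 + 6*t = (3*q + t)*(t + 6)*(t**2 + 1)
Cancel the common factors (t**2 + 1), (t + 6), (t + 1).

2/(3*q + t)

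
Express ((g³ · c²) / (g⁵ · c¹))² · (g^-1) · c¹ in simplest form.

c³/g⁵

Inside the bracket: (g^-2) · c¹
Raise to the power 2: (g^-4) · c²
Multiply by (g^-1) · c¹: add exponents.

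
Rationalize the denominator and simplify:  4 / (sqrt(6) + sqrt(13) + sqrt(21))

(-6*sqrt(182) - 2*sqrt(21) + 14*sqrt(13) + 28*sqrt(6))/77

Group as (sqrt(6) + sqrt(13)) + sqrt(21); multiply by (sqrt(6) + sqrt(13)) - sqrt(21), then rationalise the remaining surd.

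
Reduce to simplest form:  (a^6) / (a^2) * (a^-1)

a^3

Quotient: a^4
Multiply by (a^-1): add exponents.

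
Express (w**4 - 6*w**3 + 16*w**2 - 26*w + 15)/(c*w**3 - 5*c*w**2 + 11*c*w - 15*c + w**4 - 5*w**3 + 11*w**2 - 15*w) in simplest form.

(w - 1)/(c + w)

Factor: w**4 - 6*w**3 + 16*w**2 - 26*w + 15 = (w - 1)*(w**2 - 2*w + 5)*(w - 3);  c*w**3 - 5*c*w**2 + 11*c*w - 15*c + w**4 - 5*w**3 + 11*w**2 - 15*w = (c + w)*(w - 3)*(w**2 - 2*w + 5)
Cancel the common factors (w**2 - 2*w + 5), (w - 3).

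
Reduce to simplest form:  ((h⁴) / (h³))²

Inside the bracket: h¹
Raise to the power 2: h²

h²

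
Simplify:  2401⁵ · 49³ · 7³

7^29

2401⁵ = 7^20; 49³ = 7^6; 7³ = 7^3
Combine exponents: 7^29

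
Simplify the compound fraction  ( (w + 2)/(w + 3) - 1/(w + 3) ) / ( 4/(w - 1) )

(w^2 - 1)/(4*w + 12)

Numerator: (w + 2)/(w + 3) - 1/(w + 3) = (w + 1)/(w + 3)
Denominator: 4/(w - 1) = 4/(w - 1)
Divide: ((w + 1)/(w + 3)) · (w/4 - 1/4) = (w^2 - 1)/(4*w + 12)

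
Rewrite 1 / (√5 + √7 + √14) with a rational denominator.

Group as (√7 + √14) + √5; multiply by (√7 + √14) - √5, then rationalise the remaining surd.

(-7*√10 - √14 + 6*√7 + 8*√5)/68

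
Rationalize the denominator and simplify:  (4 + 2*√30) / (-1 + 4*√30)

(18*√30 + 244)/479

Multiply numerator and denominator by -4*√30 - 1.
Denominator becomes -479; numerator becomes -244 - 18*√30.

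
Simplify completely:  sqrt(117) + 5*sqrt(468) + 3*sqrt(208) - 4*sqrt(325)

sqrt(117) = 3*sqrt(13); 5*sqrt(468) = 30*sqrt(13); 3*sqrt(208) = 12*sqrt(13); 4*sqrt(325) = 20*sqrt(13)
Combine: (3 + 30 + 12 - 20)·sqrt(13) = 25*sqrt(13)

25*sqrt(13)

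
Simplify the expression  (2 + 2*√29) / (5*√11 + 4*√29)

Multiply numerator and denominator by -5*√11 + 4*√29.
Denominator becomes 189; numerator becomes -10*√319 - 10*√11 + 8*√29 + 232.

(-10*√319 - 10*√11 + 8*√29 + 232)/189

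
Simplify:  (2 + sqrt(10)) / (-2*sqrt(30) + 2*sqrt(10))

(-5*sqrt(3) - sqrt(30) - 5 - sqrt(10))/20

Multiply numerator and denominator by 2*sqrt(10) + 2*sqrt(30).
Denominator becomes -80; numerator becomes 4*sqrt(10) + 20 + 4*sqrt(30) + 20*sqrt(3).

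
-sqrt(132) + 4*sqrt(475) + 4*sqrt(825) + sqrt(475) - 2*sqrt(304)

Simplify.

sqrt(132) = 2*sqrt(33); 4*sqrt(475) = 20*sqrt(19); 4*sqrt(825) = 20*sqrt(33); sqrt(475) = 5*sqrt(19); 2*sqrt(304) = 8*sqrt(19)

17*sqrt(19) + 18*sqrt(33)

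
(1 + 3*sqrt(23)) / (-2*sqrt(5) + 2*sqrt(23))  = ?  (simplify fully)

(sqrt(5) + sqrt(23) + 3*sqrt(115) + 69)/36

Multiply numerator and denominator by 2*sqrt(5) + 2*sqrt(23).
Denominator becomes 72; numerator becomes 2*sqrt(5) + 2*sqrt(23) + 6*sqrt(115) + 138.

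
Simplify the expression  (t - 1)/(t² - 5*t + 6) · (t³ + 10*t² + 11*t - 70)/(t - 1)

Factor: t² - 5*t + 6 = (t - 3)·(t - 2);  t³ + 10*t² + 11*t - 70 = (t - 2)·(t + 7)·(t + 5)
Cancel the common factors (t - 2), (t - 1).

(t² + 12*t + 35)/(t - 3)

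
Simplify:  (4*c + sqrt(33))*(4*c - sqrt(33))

(4*c)^2 - (sqrt(33))^2 = 16*c^2 - 33.

16*c^2 - 33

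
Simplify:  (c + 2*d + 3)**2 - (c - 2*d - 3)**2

Only the odd-power cross terms survive.

4*c*(2*d + 3)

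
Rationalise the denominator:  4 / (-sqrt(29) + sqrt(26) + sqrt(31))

Group as (sqrt(26) + sqrt(31)) - sqrt(29); multiply by (sqrt(26) + sqrt(31)) + sqrt(29), then rationalise the remaining surd.

(-14*sqrt(29) + 12*sqrt(31) + 17*sqrt(26) + sqrt(23374))/305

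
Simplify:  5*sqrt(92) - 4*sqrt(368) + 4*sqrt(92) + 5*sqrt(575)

27*sqrt(23)

5*sqrt(92) = 10*sqrt(23); 4*sqrt(368) = 16*sqrt(23); 4*sqrt(92) = 8*sqrt(23); 5*sqrt(575) = 25*sqrt(23)
Combine: (10 - 16 + 8 + 25)·sqrt(23) = 27*sqrt(23)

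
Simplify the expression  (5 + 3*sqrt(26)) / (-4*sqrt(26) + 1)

(-317 - 23*sqrt(26))/415

Multiply numerator and denominator by 1 + 4*sqrt(26).
Denominator becomes -415; numerator becomes 23*sqrt(26) + 317.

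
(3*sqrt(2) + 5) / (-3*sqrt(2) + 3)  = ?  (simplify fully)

(-8*sqrt(2) - 11)/3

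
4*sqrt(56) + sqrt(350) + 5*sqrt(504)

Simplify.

43*sqrt(14)

4*sqrt(56) = 8*sqrt(14); sqrt(350) = 5*sqrt(14); 5*sqrt(504) = 30*sqrt(14)
Combine: (8 + 5 + 30)·sqrt(14) = 43*sqrt(14)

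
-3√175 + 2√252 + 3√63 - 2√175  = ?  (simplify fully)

-4*√7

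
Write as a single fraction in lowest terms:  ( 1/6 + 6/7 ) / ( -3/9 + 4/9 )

129/14

Numerator: 1/6 + 6/7 = 43/42
Denominator: -3/9 + 4/9 = 1/9
Divide: (43/42) · (9) = 129/14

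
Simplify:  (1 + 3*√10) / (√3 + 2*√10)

(-3*√30 - √3 + 2*√10 + 60)/37

Multiply numerator and denominator by -√3 + 2*√10.
Denominator becomes 37; numerator becomes -3*√30 - √3 + 2*√10 + 60.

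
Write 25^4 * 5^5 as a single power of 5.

25^4 = 5^8; 5^5 = 5^5
Combine exponents: 5^13

5^13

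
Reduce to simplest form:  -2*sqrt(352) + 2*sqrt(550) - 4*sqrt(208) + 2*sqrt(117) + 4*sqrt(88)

2*sqrt(352) = 8*sqrt(22); 2*sqrt(550) = 10*sqrt(22); 4*sqrt(208) = 16*sqrt(13); 2*sqrt(117) = 6*sqrt(13); 4*sqrt(88) = 8*sqrt(22)

-10*sqrt(13) + 10*sqrt(22)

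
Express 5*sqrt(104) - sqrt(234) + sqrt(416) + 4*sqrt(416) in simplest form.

27*sqrt(26)

5*sqrt(104) = 10*sqrt(26); sqrt(234) = 3*sqrt(26); sqrt(416) = 4*sqrt(26); 4*sqrt(416) = 16*sqrt(26)
Combine: (10 - 3 + 4 + 16)·sqrt(26) = 27*sqrt(26)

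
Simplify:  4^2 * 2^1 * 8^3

4^2 = 2^4; 2^1 = 2^1; 8^3 = 2^9
Combine exponents: 2^14

2^14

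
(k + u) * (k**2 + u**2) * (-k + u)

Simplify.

-k**4 + u**4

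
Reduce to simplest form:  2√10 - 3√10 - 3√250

-16*√10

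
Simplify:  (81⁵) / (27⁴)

3^8

81⁵ = 3^20; 27⁴ = 3^12
Combine exponents: 3^8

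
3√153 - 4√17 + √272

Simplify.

9*√17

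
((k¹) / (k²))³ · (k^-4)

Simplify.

Inside the bracket: (k^-1)
Raise to the power 3: (k^-3)
Multiply by (k^-4): add exponents.

k^(-7)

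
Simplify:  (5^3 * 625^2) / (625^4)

5^(-5)

5^3 = 5^3; 625^2 = 5^8; 625^4 = 5^16
Combine exponents: 5^(-5)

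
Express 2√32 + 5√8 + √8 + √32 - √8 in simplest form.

22*√2

2√32 = 8*√2; 5√8 = 10*√2; √8 = 2*√2; √32 = 4*√2; √8 = 2*√2
Combine: (8 + 10 + 2 + 4 - 2)·√2 = 22*√2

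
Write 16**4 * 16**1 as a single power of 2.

16**4 = 2**16; 16**1 = 2**4
Combine exponents: 2**20

2**20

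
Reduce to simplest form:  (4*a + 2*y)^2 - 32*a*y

After expansion: 16*a^2 - 16*a*y + 4*y^2 — a perfect-square trinomial.

4*(2*a - y)^2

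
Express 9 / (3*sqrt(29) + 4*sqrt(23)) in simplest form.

Multiply numerator and denominator by -4*sqrt(23) + 3*sqrt(29).
Denominator becomes -107; numerator becomes -36*sqrt(23) + 27*sqrt(29).

(-27*sqrt(29) + 36*sqrt(23))/107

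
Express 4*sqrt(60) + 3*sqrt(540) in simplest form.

26*sqrt(15)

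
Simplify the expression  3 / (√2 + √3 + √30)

Group as (√3 + √30) + √2; multiply by (√3 + √30) - √2, then rationalise the remaining surd.

(-87*√3 - 93*√2 + 36*√5 + 75*√30)/601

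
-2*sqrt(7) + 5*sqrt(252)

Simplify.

28*sqrt(7)

2*sqrt(7) = 2*sqrt(7); 5*sqrt(252) = 30*sqrt(7)
Combine: (-2 + 30)·sqrt(7) = 28*sqrt(7)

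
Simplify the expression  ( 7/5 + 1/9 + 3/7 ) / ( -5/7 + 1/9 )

-611/190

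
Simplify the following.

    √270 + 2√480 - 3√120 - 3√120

√270 = 3*√30; 2√480 = 8*√30; 3√120 = 6*√30; 3√120 = 6*√30
Combine: (3 + 8 - 6 - 6)·√30 = -√30

-√30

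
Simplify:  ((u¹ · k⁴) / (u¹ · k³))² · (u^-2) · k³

k⁵/u²

Inside the bracket: k¹
Raise to the power 2: k²
Multiply by (u^-2) · k³: add exponents.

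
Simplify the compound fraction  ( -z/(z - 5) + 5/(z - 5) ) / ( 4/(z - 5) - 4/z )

-z^2/20 + z/4

Numerator: -z/(z - 5) + 5/(z - 5) = -1
Denominator: 4/(z - 5) - 4/z = 20/(z^2 - 5*z)
Divide: (-1) · (z^2/20 - z/4) = -z^2/20 + z/4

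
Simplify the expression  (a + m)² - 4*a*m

After expansion: a² - 2*a*m + m² — a perfect-square trinomial.

(a - m)²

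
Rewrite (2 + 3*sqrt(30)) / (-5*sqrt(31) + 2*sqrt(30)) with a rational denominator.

(-15*sqrt(930) - 180 - 10*sqrt(31) - 4*sqrt(30))/655

Multiply numerator and denominator by 2*sqrt(30) + 5*sqrt(31).
Denominator becomes -655; numerator becomes 4*sqrt(30) + 10*sqrt(31) + 180 + 15*sqrt(930).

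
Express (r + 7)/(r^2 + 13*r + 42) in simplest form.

1/(r + 6)

Factor: r^2 + 13*r + 42 = (r + 7)*(r + 6)
Cancel the common factor (r + 7).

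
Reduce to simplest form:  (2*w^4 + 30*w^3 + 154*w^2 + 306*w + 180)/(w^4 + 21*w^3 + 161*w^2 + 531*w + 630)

(2*w + 2)/(w + 7)

Factor: 2*w^4 + 30*w^3 + 154*w^2 + 306*w + 180 = 2*(w + 5)*(w + 3)*(w + 1)*(w + 6);  w^4 + 21*w^3 + 161*w^2 + 531*w + 630 = (w + 5)*(w + 7)*(w + 3)*(w + 6)
Cancel the common factors (w + 5), (w + 3), (w + 6).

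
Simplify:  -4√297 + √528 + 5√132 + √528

6*√33

4√297 = 12*√33; √528 = 4*√33; 5√132 = 10*√33; √528 = 4*√33
Combine: (-12 + 4 + 10 + 4)·√33 = 6*√33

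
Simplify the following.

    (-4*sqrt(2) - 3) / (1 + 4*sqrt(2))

(-29 - 8*sqrt(2))/31

Multiply numerator and denominator by -4*sqrt(2) + 1.
Denominator becomes -31; numerator becomes 8*sqrt(2) + 29.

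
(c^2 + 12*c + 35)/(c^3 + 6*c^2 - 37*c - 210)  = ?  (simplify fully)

Factor: c^2 + 12*c + 35 = (c + 5)*(c + 7);  c^3 + 6*c^2 - 37*c - 210 = (c + 7)*(c - 6)*(c + 5)
Cancel the common factors (c + 7), (c + 5).

1/(c - 6)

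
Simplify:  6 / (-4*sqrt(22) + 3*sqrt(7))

Multiply numerator and denominator by 3*sqrt(7) + 4*sqrt(22).
Denominator becomes -289; numerator becomes 18*sqrt(7) + 24*sqrt(22).

(-24*sqrt(22) - 18*sqrt(7))/289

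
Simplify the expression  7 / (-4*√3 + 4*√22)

Multiply numerator and denominator by 4*√3 + 4*√22.
Denominator becomes 304; numerator becomes 28*√3 + 28*√22.

(7*√3 + 7*√22)/76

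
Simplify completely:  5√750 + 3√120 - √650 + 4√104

3*√26 + 31*√30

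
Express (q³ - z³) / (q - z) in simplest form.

Factor as (a-b)(a^2+ab+b^2) with a=q, b=z.

q² + q*z + z²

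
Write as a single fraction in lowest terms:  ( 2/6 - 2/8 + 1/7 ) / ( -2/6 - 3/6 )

Numerator: 2/6 - 2/8 + 1/7 = 19/84
Denominator: -2/6 - 3/6 = -5/6
Divide: (19/84) · (-6/5) = -19/70

-19/70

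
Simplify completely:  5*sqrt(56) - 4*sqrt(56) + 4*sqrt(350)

5*sqrt(56) = 10*sqrt(14); 4*sqrt(56) = 8*sqrt(14); 4*sqrt(350) = 20*sqrt(14)
Combine: (10 - 8 + 20)·sqrt(14) = 22*sqrt(14)

22*sqrt(14)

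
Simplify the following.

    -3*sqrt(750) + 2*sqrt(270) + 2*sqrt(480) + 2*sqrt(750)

9*sqrt(30)

3*sqrt(750) = 15*sqrt(30); 2*sqrt(270) = 6*sqrt(30); 2*sqrt(480) = 8*sqrt(30); 2*sqrt(750) = 10*sqrt(30)
Combine: (-15 + 6 + 8 + 10)·sqrt(30) = 9*sqrt(30)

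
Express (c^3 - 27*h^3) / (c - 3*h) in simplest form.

c^2 + 3*c*h + 9*h^2

Factor as (a-b)(a^2+ab+b^2) with a=c, b=(3*h).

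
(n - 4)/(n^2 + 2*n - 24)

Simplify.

Factor: n^2 + 2*n - 24 = (n + 6)*(n - 4)
Cancel the common factor (n - 4).

1/(n + 6)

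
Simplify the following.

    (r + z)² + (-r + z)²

2*r² + 2*z²

Only the even-power cross terms survive.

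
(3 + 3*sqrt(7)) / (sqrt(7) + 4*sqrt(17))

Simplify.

(-21 - 3*sqrt(7) + 12*sqrt(17) + 12*sqrt(119))/265

Multiply numerator and denominator by -4*sqrt(17) + sqrt(7).
Denominator becomes -265; numerator becomes -12*sqrt(119) - 12*sqrt(17) + 3*sqrt(7) + 21.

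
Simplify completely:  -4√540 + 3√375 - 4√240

-25*√15

4√540 = 24*√15; 3√375 = 15*√15; 4√240 = 16*√15
Combine: (-24 + 15 - 16)·√15 = -25*√15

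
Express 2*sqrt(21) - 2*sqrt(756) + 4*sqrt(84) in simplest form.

2*sqrt(21) = 2*sqrt(21); 2*sqrt(756) = 12*sqrt(21); 4*sqrt(84) = 8*sqrt(21)
Combine: (2 - 12 + 8)·sqrt(21) = -2*sqrt(21)

-2*sqrt(21)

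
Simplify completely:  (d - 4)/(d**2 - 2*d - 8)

1/(d + 2)

Factor: d**2 - 2*d - 8 = (d - 4)*(d + 2)
Cancel the common factor (d - 4).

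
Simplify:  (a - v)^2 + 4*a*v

After expansion: a^2 + 2*a*v + v^2 — a perfect-square trinomial.

(a + v)^2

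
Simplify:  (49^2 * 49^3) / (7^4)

7^6

49^2 = 7^4; 49^3 = 7^6; 7^4 = 7^4
Combine exponents: 7^6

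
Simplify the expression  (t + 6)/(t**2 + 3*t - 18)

1/(t - 3)

Factor: t**2 + 3*t - 18 = (t - 3)*(t + 6)
Cancel the common factor (t + 6).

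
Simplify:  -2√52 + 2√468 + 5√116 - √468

2√52 = 4*√13; 2√468 = 12*√13; 5√116 = 10*√29; √468 = 6*√13

2*√13 + 10*√29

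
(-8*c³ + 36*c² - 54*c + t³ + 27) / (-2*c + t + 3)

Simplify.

4*c² + 2*c*t - 12*c + t² - 3*t + 9

t^3 - (2*c - 3)^3 = (-2*c + t + 3)(4*c² + 2*c*t - 12*c + t² - 3*t + 9).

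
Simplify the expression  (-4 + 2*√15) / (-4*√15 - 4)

Multiply numerator and denominator by -4 + 4*√15.
Denominator becomes -224; numerator becomes -24*√15 + 136.

(-17 + 3*√15)/28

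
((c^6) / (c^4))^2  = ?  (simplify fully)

c^4

Inside the bracket: c^2
Raise to the power 2: c^4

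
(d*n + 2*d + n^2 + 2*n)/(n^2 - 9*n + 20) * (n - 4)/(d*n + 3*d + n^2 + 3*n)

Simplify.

Factor: d*n + 2*d + n^2 + 2*n = (d + n)*(n + 2);  n^2 - 9*n + 20 = (n - 5)*(n - 4);  d*n + 3*d + n^2 + 3*n = (d + n)*(n + 3)
Cancel the common factors (n - 4), (d + n).

(n + 2)/(n^2 - 2*n - 15)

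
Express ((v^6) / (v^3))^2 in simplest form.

Inside the bracket: v^3
Raise to the power 2: v^6

v^6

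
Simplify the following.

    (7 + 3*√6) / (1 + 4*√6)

Multiply numerator and denominator by -4*√6 + 1.
Denominator becomes -95; numerator becomes -65 - 25*√6.

(5*√6 + 13)/19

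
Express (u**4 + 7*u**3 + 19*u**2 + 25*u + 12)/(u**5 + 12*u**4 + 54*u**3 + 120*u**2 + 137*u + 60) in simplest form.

Factor: u**4 + 7*u**3 + 19*u**2 + 25*u + 12 = (u + 3)*(u + 1)*(u**2 + 3*u + 4);  u**5 + 12*u**4 + 54*u**3 + 120*u**2 + 137*u + 60 = (u + 1)*(u + 3)*(u**2 + 3*u + 4)*(u + 5)
Cancel the common factors (u**2 + 3*u + 4), (u + 1), (u + 3).

1/(u + 5)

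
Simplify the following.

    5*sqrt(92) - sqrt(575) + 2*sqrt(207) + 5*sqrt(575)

5*sqrt(92) = 10*sqrt(23); sqrt(575) = 5*sqrt(23); 2*sqrt(207) = 6*sqrt(23); 5*sqrt(575) = 25*sqrt(23)
Combine: (10 - 5 + 6 + 25)·sqrt(23) = 36*sqrt(23)

36*sqrt(23)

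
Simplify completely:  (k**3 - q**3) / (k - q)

k**2 + k*q + q**2

Apply the difference-of-cubes factorisation and cancel (k - q).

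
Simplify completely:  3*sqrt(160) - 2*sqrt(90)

6*sqrt(10)

3*sqrt(160) = 12*sqrt(10); 2*sqrt(90) = 6*sqrt(10)
Combine: (12 - 6)·sqrt(10) = 6*sqrt(10)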